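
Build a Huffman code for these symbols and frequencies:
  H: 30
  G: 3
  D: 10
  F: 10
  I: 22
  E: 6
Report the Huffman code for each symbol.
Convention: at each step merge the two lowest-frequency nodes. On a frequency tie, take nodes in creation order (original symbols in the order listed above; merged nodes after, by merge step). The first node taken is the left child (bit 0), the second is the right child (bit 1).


Huffman tree construction:
Step 1: Merge G(3) + E(6) = 9
Step 2: Merge (G+E)(9) + D(10) = 19
Step 3: Merge F(10) + ((G+E)+D)(19) = 29
Step 4: Merge I(22) + (F+((G+E)+D))(29) = 51
Step 5: Merge H(30) + (I+(F+((G+E)+D)))(51) = 81
Read each symbol's code off the tree from the root (left child = 0, right child = 1).

Codes:
  H: 0 (length 1)
  G: 11100 (length 5)
  D: 1111 (length 4)
  F: 110 (length 3)
  I: 10 (length 2)
  E: 11101 (length 5)
Average code length: 189/81 = 2.3333 bits/symbol


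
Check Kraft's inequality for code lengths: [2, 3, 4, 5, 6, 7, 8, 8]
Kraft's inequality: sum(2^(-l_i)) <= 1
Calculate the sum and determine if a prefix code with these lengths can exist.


Sum = 2^(-2) + 2^(-3) + 2^(-4) + 2^(-5) + 2^(-6) + 2^(-7) + 2^(-8) + 2^(-8)
    = 0.25 + 0.125 + 0.0625 + 0.03125 + 0.015625 + 0.0078125 + 0.00390625 + 0.00390625
    = 128/256 = 0.5
Since 0.5 <= 1, Kraft's inequality IS satisfied.
A prefix code with these lengths CAN exist.

Kraft sum = 0.5. Satisfied.


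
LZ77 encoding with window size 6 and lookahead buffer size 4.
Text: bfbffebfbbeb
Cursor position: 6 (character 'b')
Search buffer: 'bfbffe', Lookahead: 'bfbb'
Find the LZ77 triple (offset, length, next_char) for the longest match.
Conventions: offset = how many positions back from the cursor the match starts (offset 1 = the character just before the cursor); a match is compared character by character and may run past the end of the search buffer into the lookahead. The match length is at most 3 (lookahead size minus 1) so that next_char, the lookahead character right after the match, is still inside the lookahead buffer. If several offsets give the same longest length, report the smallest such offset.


Try each offset into the search buffer:
  offset=1 (pos 5, char 'e'): match length 0
  offset=2 (pos 4, char 'f'): match length 0
  offset=3 (pos 3, char 'f'): match length 0
  offset=4 (pos 2, char 'b'): match length 2
  offset=5 (pos 1, char 'f'): match length 0
  offset=6 (pos 0, char 'b'): match length 3
Longest match has length 3 at offset 6.
next_char = character at position 6 + 3 = 9 -> 'b'

Best match: offset=6, length=3 (matching 'bfb' starting at position 0)
LZ77 triple: (6, 3, 'b')


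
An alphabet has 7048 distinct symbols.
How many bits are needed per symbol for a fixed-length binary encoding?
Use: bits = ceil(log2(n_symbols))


log2(7048) = 12.783
Bracket: 2^12 = 4096 < 7048 <= 2^13 = 8192
So ceil(log2(7048)) = 13

bits = ceil(log2(7048)) = ceil(12.783) = 13 bits


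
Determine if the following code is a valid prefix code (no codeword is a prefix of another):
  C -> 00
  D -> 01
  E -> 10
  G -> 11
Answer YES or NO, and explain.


Checking each pair (does one codeword prefix another?):
  C='00' vs D='01': no prefix
  C='00' vs E='10': no prefix
  C='00' vs G='11': no prefix
  D='01' vs C='00': no prefix
  D='01' vs E='10': no prefix
  D='01' vs G='11': no prefix
  E='10' vs C='00': no prefix
  E='10' vs D='01': no prefix
  E='10' vs G='11': no prefix
  G='11' vs C='00': no prefix
  G='11' vs D='01': no prefix
  G='11' vs E='10': no prefix
No violation found over all pairs.

YES -- this is a valid prefix code. No codeword is a prefix of any other codeword.


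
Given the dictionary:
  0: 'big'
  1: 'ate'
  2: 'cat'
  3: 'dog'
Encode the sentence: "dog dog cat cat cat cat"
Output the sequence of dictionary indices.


Look up each word in the dictionary:
  'dog' -> 3
  'dog' -> 3
  'cat' -> 2
  'cat' -> 2
  'cat' -> 2
  'cat' -> 2

Encoded: [3, 3, 2, 2, 2, 2]


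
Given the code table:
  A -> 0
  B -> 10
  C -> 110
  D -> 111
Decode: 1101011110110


Decoding:
110 -> C
10 -> B
111 -> D
10 -> B
110 -> C


Result: CBDBC


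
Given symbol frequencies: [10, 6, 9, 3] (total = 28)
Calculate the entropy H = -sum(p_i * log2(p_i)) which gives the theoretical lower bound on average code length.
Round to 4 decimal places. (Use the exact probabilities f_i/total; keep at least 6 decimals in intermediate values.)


Per-symbol terms -p_i * log2(p_i) with p_i = f_i/28:
  p = 10/28 = 0.357143: log2(p) = -1.485427, -p*log2(p) = 0.530510
  p = 6/28 = 0.214286: log2(p) = -2.222392, -p*log2(p) = 0.476227
  p = 9/28 = 0.321429: log2(p) = -1.637430, -p*log2(p) = 0.526317
  p = 3/28 = 0.107143: log2(p) = -3.222392, -p*log2(p) = 0.345256
H = 0.530510 + 0.476227 + 0.526317 + 0.345256 = 1.878310

H = 1.8783 bits/symbol


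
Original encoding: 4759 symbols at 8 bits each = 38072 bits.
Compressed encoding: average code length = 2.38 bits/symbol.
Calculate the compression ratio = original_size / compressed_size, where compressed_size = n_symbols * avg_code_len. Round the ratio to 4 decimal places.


original_size = n_symbols * orig_bits = 4759 * 8 = 38072 bits
compressed_size = n_symbols * avg_code_len = 4759 * 2.38 = 11326.42 bits
ratio = original_size / compressed_size = 38072 / 11326.42 = 3.3613

Compression ratio = 3.3613


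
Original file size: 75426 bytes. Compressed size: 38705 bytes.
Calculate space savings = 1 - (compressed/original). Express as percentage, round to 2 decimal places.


ratio = compressed/original = 38705/75426 = 0.513152
savings = 1 - ratio = 1 - 0.513152 = 0.486848
as a percentage: 0.486848 * 100 = 48.68%

Space savings = 1 - 38705/75426 = 48.68%


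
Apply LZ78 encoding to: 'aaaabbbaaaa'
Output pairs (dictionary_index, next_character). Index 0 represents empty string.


LZ78 encoding steps:
Dictionary: {0: ''}
Step 1: w='' (idx 0), next='a' -> output (0, 'a'), add 'a' as idx 1
Step 2: w='a' (idx 1), next='a' -> output (1, 'a'), add 'aa' as idx 2
Step 3: w='a' (idx 1), next='b' -> output (1, 'b'), add 'ab' as idx 3
Step 4: w='' (idx 0), next='b' -> output (0, 'b'), add 'b' as idx 4
Step 5: w='b' (idx 4), next='a' -> output (4, 'a'), add 'ba' as idx 5
Step 6: w='aa' (idx 2), next='a' -> output (2, 'a'), add 'aaa' as idx 6


Encoded: [(0, 'a'), (1, 'a'), (1, 'b'), (0, 'b'), (4, 'a'), (2, 'a')]


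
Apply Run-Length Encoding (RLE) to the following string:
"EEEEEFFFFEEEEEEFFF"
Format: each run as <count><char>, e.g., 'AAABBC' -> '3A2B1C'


Scanning runs left to right:
  i=0: run of 'E' x 5 -> '5E'
  i=5: run of 'F' x 4 -> '4F'
  i=9: run of 'E' x 6 -> '6E'
  i=15: run of 'F' x 3 -> '3F'

RLE = 5E4F6E3F


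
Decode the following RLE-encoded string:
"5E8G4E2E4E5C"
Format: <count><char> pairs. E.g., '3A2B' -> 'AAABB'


Expanding each <count><char> pair:
  5E -> 'EEEEE'
  8G -> 'GGGGGGGG'
  4E -> 'EEEE'
  2E -> 'EE'
  4E -> 'EEEE'
  5C -> 'CCCCC'

Decoded = EEEEEGGGGGGGGEEEEEEEEEECCCCC


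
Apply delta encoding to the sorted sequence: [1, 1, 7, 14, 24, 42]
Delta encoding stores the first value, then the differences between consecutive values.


First value: 1
Deltas:
  1 - 1 = 0
  7 - 1 = 6
  14 - 7 = 7
  24 - 14 = 10
  42 - 24 = 18


Delta encoded: [1, 0, 6, 7, 10, 18]


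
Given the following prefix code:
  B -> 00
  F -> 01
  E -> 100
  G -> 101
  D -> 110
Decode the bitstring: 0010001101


Decoding step by step:
Bits 00 -> B
Bits 100 -> E
Bits 01 -> F
Bits 101 -> G


Decoded message: BEFG


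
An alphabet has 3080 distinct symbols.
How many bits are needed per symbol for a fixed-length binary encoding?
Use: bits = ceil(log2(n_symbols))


log2(3080) = 11.5887
Bracket: 2^11 = 2048 < 3080 <= 2^12 = 4096
So ceil(log2(3080)) = 12

bits = ceil(log2(3080)) = ceil(11.5887) = 12 bits


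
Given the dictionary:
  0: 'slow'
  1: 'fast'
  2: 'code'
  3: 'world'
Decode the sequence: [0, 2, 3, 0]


Look up each index in the dictionary:
  0 -> 'slow'
  2 -> 'code'
  3 -> 'world'
  0 -> 'slow'

Decoded: "slow code world slow"


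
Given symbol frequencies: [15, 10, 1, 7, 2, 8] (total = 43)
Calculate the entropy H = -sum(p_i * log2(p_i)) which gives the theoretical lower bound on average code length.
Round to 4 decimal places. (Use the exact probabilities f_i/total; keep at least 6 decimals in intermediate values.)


Per-symbol terms -p_i * log2(p_i) with p_i = f_i/43:
  p = 15/43 = 0.348837: log2(p) = -1.519374, -p*log2(p) = 0.530014
  p = 10/43 = 0.232558: log2(p) = -2.104337, -p*log2(p) = 0.489381
  p = 1/43 = 0.023256: log2(p) = -5.426265, -p*log2(p) = 0.126192
  p = 7/43 = 0.162791: log2(p) = -2.618910, -p*log2(p) = 0.426334
  p = 2/43 = 0.046512: log2(p) = -4.426265, -p*log2(p) = 0.205873
  p = 8/43 = 0.186047: log2(p) = -2.426265, -p*log2(p) = 0.451398
H = 0.530014 + 0.489381 + 0.126192 + 0.426334 + 0.205873 + 0.451398 = 2.229192

H = 2.2292 bits/symbol


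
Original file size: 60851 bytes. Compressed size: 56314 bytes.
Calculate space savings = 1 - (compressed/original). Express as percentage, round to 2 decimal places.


ratio = compressed/original = 56314/60851 = 0.925441
savings = 1 - ratio = 1 - 0.925441 = 0.074559
as a percentage: 0.074559 * 100 = 7.46%

Space savings = 1 - 56314/60851 = 7.46%


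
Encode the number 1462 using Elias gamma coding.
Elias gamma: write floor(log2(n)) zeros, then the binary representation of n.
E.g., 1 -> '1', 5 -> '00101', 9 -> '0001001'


num_bits = floor(log2(1462)) + 1 = 11
leading_zeros = num_bits - 1 = 10
binary(1462) = 10110110110

Elias gamma(1462) = '0000000000' + '10110110110' = 000000000010110110110 (21 bits)


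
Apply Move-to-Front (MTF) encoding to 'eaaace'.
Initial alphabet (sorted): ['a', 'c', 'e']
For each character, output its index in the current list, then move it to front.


MTF encoding:
'e': index 2 in ['a', 'c', 'e'] -> ['e', 'a', 'c']
'a': index 1 in ['e', 'a', 'c'] -> ['a', 'e', 'c']
'a': index 0 in ['a', 'e', 'c'] -> ['a', 'e', 'c']
'a': index 0 in ['a', 'e', 'c'] -> ['a', 'e', 'c']
'c': index 2 in ['a', 'e', 'c'] -> ['c', 'a', 'e']
'e': index 2 in ['c', 'a', 'e'] -> ['e', 'c', 'a']


Output: [2, 1, 0, 0, 2, 2]


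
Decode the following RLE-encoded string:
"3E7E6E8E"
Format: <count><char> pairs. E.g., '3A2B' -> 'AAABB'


Expanding each <count><char> pair:
  3E -> 'EEE'
  7E -> 'EEEEEEE'
  6E -> 'EEEEEE'
  8E -> 'EEEEEEEE'

Decoded = EEEEEEEEEEEEEEEEEEEEEEEE


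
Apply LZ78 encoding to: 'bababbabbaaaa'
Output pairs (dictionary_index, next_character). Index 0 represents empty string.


LZ78 encoding steps:
Dictionary: {0: ''}
Step 1: w='' (idx 0), next='b' -> output (0, 'b'), add 'b' as idx 1
Step 2: w='' (idx 0), next='a' -> output (0, 'a'), add 'a' as idx 2
Step 3: w='b' (idx 1), next='a' -> output (1, 'a'), add 'ba' as idx 3
Step 4: w='b' (idx 1), next='b' -> output (1, 'b'), add 'bb' as idx 4
Step 5: w='a' (idx 2), next='b' -> output (2, 'b'), add 'ab' as idx 5
Step 6: w='ba' (idx 3), next='a' -> output (3, 'a'), add 'baa' as idx 6
Step 7: w='a' (idx 2), next='a' -> output (2, 'a'), add 'aa' as idx 7


Encoded: [(0, 'b'), (0, 'a'), (1, 'a'), (1, 'b'), (2, 'b'), (3, 'a'), (2, 'a')]


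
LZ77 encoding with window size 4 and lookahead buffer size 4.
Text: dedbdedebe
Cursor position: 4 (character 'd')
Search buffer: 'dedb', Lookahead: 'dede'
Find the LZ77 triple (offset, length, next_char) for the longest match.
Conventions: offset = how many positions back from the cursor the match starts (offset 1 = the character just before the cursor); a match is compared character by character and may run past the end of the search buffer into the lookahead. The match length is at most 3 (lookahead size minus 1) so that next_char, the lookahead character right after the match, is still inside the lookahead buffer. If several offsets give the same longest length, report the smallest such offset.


Try each offset into the search buffer:
  offset=1 (pos 3, char 'b'): match length 0
  offset=2 (pos 2, char 'd'): match length 1
  offset=3 (pos 1, char 'e'): match length 0
  offset=4 (pos 0, char 'd'): match length 3
Longest match has length 3 at offset 4.
next_char = character at position 4 + 3 = 7 -> 'e'

Best match: offset=4, length=3 (matching 'ded' starting at position 0)
LZ77 triple: (4, 3, 'e')


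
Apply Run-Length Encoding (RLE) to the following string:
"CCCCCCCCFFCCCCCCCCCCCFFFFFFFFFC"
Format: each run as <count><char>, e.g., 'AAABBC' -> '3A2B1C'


Scanning runs left to right:
  i=0: run of 'C' x 8 -> '8C'
  i=8: run of 'F' x 2 -> '2F'
  i=10: run of 'C' x 11 -> '11C'
  i=21: run of 'F' x 9 -> '9F'
  i=30: run of 'C' x 1 -> '1C'

RLE = 8C2F11C9F1C


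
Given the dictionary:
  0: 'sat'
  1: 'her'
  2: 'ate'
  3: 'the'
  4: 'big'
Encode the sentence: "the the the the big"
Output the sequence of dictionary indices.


Look up each word in the dictionary:
  'the' -> 3
  'the' -> 3
  'the' -> 3
  'the' -> 3
  'big' -> 4

Encoded: [3, 3, 3, 3, 4]


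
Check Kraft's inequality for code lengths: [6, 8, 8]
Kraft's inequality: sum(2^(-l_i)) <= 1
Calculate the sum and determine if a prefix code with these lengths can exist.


Sum = 2^(-6) + 2^(-8) + 2^(-8)
    = 0.015625 + 0.00390625 + 0.00390625
    = 6/256 = 0.0234375
Since 0.0234375 <= 1, Kraft's inequality IS satisfied.
A prefix code with these lengths CAN exist.

Kraft sum = 0.0234375. Satisfied.


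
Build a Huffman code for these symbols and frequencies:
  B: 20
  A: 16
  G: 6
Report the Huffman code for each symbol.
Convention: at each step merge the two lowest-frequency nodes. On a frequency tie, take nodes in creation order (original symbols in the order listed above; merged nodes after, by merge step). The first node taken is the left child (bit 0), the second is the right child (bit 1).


Huffman tree construction:
Step 1: Merge G(6) + A(16) = 22
Step 2: Merge B(20) + (G+A)(22) = 42
Read each symbol's code off the tree from the root (left child = 0, right child = 1).

Codes:
  B: 0 (length 1)
  A: 11 (length 2)
  G: 10 (length 2)
Average code length: 64/42 = 1.5238 bits/symbol


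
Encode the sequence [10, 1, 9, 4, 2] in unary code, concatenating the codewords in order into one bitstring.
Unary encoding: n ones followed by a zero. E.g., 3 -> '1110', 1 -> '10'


Encode each number as n ones followed by a terminating 0:
  10 -> 11111111110 (11 bits)
  1 -> 10 (2 bits)
  9 -> 1111111110 (10 bits)
  4 -> 11110 (5 bits)
  2 -> 110 (3 bits)
Total length = 11 + 2 + 10 + 5 + 3 = 31 bits.

Unary([10, 1, 9, 4, 2]) = 1111111111010111111111011110110 (31 bits)


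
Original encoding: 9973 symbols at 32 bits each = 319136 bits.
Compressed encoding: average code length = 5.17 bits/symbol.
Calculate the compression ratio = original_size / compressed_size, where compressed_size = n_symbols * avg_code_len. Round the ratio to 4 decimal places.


original_size = n_symbols * orig_bits = 9973 * 32 = 319136 bits
compressed_size = n_symbols * avg_code_len = 9973 * 5.17 = 51560.41 bits
ratio = original_size / compressed_size = 319136 / 51560.41 = 6.1896

Compression ratio = 6.1896


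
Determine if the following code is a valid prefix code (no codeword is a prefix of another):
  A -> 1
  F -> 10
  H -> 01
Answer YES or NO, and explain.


Checking each pair (does one codeword prefix another?):
  A='1' vs F='10': prefix -- VIOLATION

NO -- this is NOT a valid prefix code. A (1) is a prefix of F (10).


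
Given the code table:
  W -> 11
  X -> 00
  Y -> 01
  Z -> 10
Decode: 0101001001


Decoding:
01 -> Y
01 -> Y
00 -> X
10 -> Z
01 -> Y


Result: YYXZY


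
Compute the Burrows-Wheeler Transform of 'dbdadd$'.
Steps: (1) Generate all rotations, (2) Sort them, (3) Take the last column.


Rotations (sorted):
  0: $dbdadd -> last char: d
  1: add$dbd -> last char: d
  2: bdadd$d -> last char: d
  3: d$dbdad -> last char: d
  4: dadd$db -> last char: b
  5: dbdadd$ -> last char: $
  6: dd$dbda -> last char: a


BWT = ddddb$a


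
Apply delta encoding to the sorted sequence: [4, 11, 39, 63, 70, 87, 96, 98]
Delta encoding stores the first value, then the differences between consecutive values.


First value: 4
Deltas:
  11 - 4 = 7
  39 - 11 = 28
  63 - 39 = 24
  70 - 63 = 7
  87 - 70 = 17
  96 - 87 = 9
  98 - 96 = 2


Delta encoded: [4, 7, 28, 24, 7, 17, 9, 2]


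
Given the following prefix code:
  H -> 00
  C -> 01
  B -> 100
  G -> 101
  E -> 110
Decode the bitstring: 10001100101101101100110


Decoding step by step:
Bits 100 -> B
Bits 01 -> C
Bits 100 -> B
Bits 101 -> G
Bits 101 -> G
Bits 101 -> G
Bits 100 -> B
Bits 110 -> E


Decoded message: BCBGGGBE


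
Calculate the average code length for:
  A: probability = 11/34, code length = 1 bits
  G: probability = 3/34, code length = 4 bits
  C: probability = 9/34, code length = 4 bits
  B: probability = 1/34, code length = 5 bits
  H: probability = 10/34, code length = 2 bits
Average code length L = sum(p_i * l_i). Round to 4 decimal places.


Weighted contributions p_i * l_i:
  A: (11/34) * 1 = 11/34
  G: (3/34) * 4 = 12/34
  C: (9/34) * 4 = 36/34
  B: (1/34) * 5 = 5/34
  H: (10/34) * 2 = 20/34
Sum = (11 + 12 + 36 + 5 + 20)/34 = 84/34

L = 84/34 = 2.4706 bits/symbol


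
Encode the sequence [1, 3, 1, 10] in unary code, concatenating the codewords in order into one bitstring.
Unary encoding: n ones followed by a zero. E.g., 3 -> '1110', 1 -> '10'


Encode each number as n ones followed by a terminating 0:
  1 -> 10 (2 bits)
  3 -> 1110 (4 bits)
  1 -> 10 (2 bits)
  10 -> 11111111110 (11 bits)
Total length = 2 + 4 + 2 + 11 = 19 bits.

Unary([1, 3, 1, 10]) = 1011101011111111110 (19 bits)


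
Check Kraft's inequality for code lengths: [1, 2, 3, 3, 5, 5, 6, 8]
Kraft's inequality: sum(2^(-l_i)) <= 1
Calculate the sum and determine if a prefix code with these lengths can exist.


Sum = 2^(-1) + 2^(-2) + 2^(-3) + 2^(-3) + 2^(-5) + 2^(-5) + 2^(-6) + 2^(-8)
    = 0.5 + 0.25 + 0.125 + 0.125 + 0.03125 + 0.03125 + 0.015625 + 0.00390625
    = 277/256 = 1.08203125
Since 1.08203125 > 1, Kraft's inequality is NOT satisfied.
A prefix code with these lengths CANNOT exist.

Kraft sum = 1.08203125. Not satisfied.


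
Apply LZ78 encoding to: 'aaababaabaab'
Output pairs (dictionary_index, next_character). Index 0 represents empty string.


LZ78 encoding steps:
Dictionary: {0: ''}
Step 1: w='' (idx 0), next='a' -> output (0, 'a'), add 'a' as idx 1
Step 2: w='a' (idx 1), next='a' -> output (1, 'a'), add 'aa' as idx 2
Step 3: w='' (idx 0), next='b' -> output (0, 'b'), add 'b' as idx 3
Step 4: w='a' (idx 1), next='b' -> output (1, 'b'), add 'ab' as idx 4
Step 5: w='aa' (idx 2), next='b' -> output (2, 'b'), add 'aab' as idx 5
Step 6: w='aab' (idx 5), end of input -> output (5, '')


Encoded: [(0, 'a'), (1, 'a'), (0, 'b'), (1, 'b'), (2, 'b'), (5, '')]


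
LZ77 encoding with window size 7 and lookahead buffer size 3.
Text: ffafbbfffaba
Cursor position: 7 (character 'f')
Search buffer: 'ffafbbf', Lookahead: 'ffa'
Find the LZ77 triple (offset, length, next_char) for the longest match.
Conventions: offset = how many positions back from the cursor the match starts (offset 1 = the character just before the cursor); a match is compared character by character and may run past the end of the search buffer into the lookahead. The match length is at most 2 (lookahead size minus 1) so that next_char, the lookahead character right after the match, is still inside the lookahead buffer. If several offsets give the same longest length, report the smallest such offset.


Try each offset into the search buffer:
  offset=1 (pos 6, char 'f'): match length 2
  offset=2 (pos 5, char 'b'): match length 0
  offset=3 (pos 4, char 'b'): match length 0
  offset=4 (pos 3, char 'f'): match length 1
  offset=5 (pos 2, char 'a'): match length 0
  offset=6 (pos 1, char 'f'): match length 1
  offset=7 (pos 0, char 'f'): match length 2
Longest match has length 2, found at offsets 1, 7; take the smallest, offset 1.
next_char = character at position 7 + 2 = 9 -> 'a'

Best match: offset=1, length=2 (matching 'ff' starting at position 6)
LZ77 triple: (1, 2, 'a')


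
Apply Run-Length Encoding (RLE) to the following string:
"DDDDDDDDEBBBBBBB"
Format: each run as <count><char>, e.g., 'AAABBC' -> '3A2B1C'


Scanning runs left to right:
  i=0: run of 'D' x 8 -> '8D'
  i=8: run of 'E' x 1 -> '1E'
  i=9: run of 'B' x 7 -> '7B'

RLE = 8D1E7B


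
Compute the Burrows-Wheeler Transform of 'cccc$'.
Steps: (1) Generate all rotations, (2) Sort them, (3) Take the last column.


Rotations (sorted):
  0: $cccc -> last char: c
  1: c$ccc -> last char: c
  2: cc$cc -> last char: c
  3: ccc$c -> last char: c
  4: cccc$ -> last char: $


BWT = cccc$


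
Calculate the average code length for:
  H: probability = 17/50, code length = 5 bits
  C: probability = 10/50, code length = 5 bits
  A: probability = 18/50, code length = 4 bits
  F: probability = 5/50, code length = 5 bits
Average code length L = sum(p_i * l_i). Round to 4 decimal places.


Weighted contributions p_i * l_i:
  H: (17/50) * 5 = 85/50
  C: (10/50) * 5 = 50/50
  A: (18/50) * 4 = 72/50
  F: (5/50) * 5 = 25/50
Sum = (85 + 50 + 72 + 25)/50 = 232/50

L = 232/50 = 4.6400 bits/symbol


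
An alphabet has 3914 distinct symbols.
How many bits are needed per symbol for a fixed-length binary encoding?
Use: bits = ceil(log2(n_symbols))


log2(3914) = 11.9344
Bracket: 2^11 = 2048 < 3914 <= 2^12 = 4096
So ceil(log2(3914)) = 12

bits = ceil(log2(3914)) = ceil(11.9344) = 12 bits


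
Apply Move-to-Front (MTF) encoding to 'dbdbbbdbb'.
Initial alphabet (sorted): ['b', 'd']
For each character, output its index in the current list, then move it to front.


MTF encoding:
'd': index 1 in ['b', 'd'] -> ['d', 'b']
'b': index 1 in ['d', 'b'] -> ['b', 'd']
'd': index 1 in ['b', 'd'] -> ['d', 'b']
'b': index 1 in ['d', 'b'] -> ['b', 'd']
'b': index 0 in ['b', 'd'] -> ['b', 'd']
'b': index 0 in ['b', 'd'] -> ['b', 'd']
'd': index 1 in ['b', 'd'] -> ['d', 'b']
'b': index 1 in ['d', 'b'] -> ['b', 'd']
'b': index 0 in ['b', 'd'] -> ['b', 'd']


Output: [1, 1, 1, 1, 0, 0, 1, 1, 0]


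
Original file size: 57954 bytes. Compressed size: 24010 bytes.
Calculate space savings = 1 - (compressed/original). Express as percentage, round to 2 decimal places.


ratio = compressed/original = 24010/57954 = 0.414294
savings = 1 - ratio = 1 - 0.414294 = 0.585706
as a percentage: 0.585706 * 100 = 58.57%

Space savings = 1 - 24010/57954 = 58.57%


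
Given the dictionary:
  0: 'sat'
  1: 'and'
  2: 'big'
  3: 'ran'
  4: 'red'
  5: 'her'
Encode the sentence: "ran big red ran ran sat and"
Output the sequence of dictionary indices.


Look up each word in the dictionary:
  'ran' -> 3
  'big' -> 2
  'red' -> 4
  'ran' -> 3
  'ran' -> 3
  'sat' -> 0
  'and' -> 1

Encoded: [3, 2, 4, 3, 3, 0, 1]


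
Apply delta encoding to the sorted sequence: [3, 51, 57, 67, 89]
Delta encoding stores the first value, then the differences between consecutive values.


First value: 3
Deltas:
  51 - 3 = 48
  57 - 51 = 6
  67 - 57 = 10
  89 - 67 = 22


Delta encoded: [3, 48, 6, 10, 22]


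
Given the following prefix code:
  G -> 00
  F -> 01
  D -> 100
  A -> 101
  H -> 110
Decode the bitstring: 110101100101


Decoding step by step:
Bits 110 -> H
Bits 101 -> A
Bits 100 -> D
Bits 101 -> A


Decoded message: HADA


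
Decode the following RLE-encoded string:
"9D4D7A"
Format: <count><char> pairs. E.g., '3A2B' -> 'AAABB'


Expanding each <count><char> pair:
  9D -> 'DDDDDDDDD'
  4D -> 'DDDD'
  7A -> 'AAAAAAA'

Decoded = DDDDDDDDDDDDDAAAAAAA


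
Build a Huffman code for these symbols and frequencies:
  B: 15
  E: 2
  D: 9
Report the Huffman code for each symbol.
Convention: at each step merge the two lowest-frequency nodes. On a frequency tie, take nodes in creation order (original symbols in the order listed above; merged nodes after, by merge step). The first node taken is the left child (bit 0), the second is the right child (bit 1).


Huffman tree construction:
Step 1: Merge E(2) + D(9) = 11
Step 2: Merge (E+D)(11) + B(15) = 26
Read each symbol's code off the tree from the root (left child = 0, right child = 1).

Codes:
  B: 1 (length 1)
  E: 00 (length 2)
  D: 01 (length 2)
Average code length: 37/26 = 1.4231 bits/symbol


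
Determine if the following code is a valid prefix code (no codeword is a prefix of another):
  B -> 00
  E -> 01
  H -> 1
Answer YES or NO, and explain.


Checking each pair (does one codeword prefix another?):
  B='00' vs E='01': no prefix
  B='00' vs H='1': no prefix
  E='01' vs B='00': no prefix
  E='01' vs H='1': no prefix
  H='1' vs B='00': no prefix
  H='1' vs E='01': no prefix
No violation found over all pairs.

YES -- this is a valid prefix code. No codeword is a prefix of any other codeword.


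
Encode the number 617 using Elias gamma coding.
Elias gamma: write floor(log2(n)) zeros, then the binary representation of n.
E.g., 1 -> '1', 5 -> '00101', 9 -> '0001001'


num_bits = floor(log2(617)) + 1 = 10
leading_zeros = num_bits - 1 = 9
binary(617) = 1001101001

Elias gamma(617) = '000000000' + '1001101001' = 0000000001001101001 (19 bits)


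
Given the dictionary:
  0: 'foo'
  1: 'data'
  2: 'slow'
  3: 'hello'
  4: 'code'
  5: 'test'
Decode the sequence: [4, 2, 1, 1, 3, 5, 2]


Look up each index in the dictionary:
  4 -> 'code'
  2 -> 'slow'
  1 -> 'data'
  1 -> 'data'
  3 -> 'hello'
  5 -> 'test'
  2 -> 'slow'

Decoded: "code slow data data hello test slow"


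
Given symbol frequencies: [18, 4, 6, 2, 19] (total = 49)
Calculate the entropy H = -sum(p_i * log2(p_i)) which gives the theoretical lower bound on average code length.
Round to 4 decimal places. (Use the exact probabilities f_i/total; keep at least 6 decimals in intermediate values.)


Per-symbol terms -p_i * log2(p_i) with p_i = f_i/49:
  p = 18/49 = 0.367347: log2(p) = -1.444785, -p*log2(p) = 0.530737
  p = 4/49 = 0.081633: log2(p) = -3.614710, -p*log2(p) = 0.295078
  p = 6/49 = 0.122449: log2(p) = -3.029747, -p*log2(p) = 0.370989
  p = 2/49 = 0.040816: log2(p) = -4.614710, -p*log2(p) = 0.188356
  p = 19/49 = 0.387755: log2(p) = -1.366782, -p*log2(p) = 0.529977
H = 0.530737 + 0.295078 + 0.370989 + 0.188356 + 0.529977 = 1.915137

H = 1.9151 bits/symbol


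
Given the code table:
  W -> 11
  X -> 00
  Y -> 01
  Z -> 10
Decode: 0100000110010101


Decoding:
01 -> Y
00 -> X
00 -> X
01 -> Y
10 -> Z
01 -> Y
01 -> Y
01 -> Y


Result: YXXYZYYY


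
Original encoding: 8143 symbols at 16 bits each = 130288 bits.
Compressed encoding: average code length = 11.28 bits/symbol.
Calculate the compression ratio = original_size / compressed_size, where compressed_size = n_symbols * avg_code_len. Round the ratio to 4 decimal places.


original_size = n_symbols * orig_bits = 8143 * 16 = 130288 bits
compressed_size = n_symbols * avg_code_len = 8143 * 11.28 = 91853.04 bits
ratio = original_size / compressed_size = 130288 / 91853.04 = 1.4184

Compression ratio = 1.4184


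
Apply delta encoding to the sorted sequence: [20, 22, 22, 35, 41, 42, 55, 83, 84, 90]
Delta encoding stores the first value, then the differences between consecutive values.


First value: 20
Deltas:
  22 - 20 = 2
  22 - 22 = 0
  35 - 22 = 13
  41 - 35 = 6
  42 - 41 = 1
  55 - 42 = 13
  83 - 55 = 28
  84 - 83 = 1
  90 - 84 = 6


Delta encoded: [20, 2, 0, 13, 6, 1, 13, 28, 1, 6]


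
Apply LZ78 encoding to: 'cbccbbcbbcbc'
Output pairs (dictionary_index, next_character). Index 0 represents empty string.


LZ78 encoding steps:
Dictionary: {0: ''}
Step 1: w='' (idx 0), next='c' -> output (0, 'c'), add 'c' as idx 1
Step 2: w='' (idx 0), next='b' -> output (0, 'b'), add 'b' as idx 2
Step 3: w='c' (idx 1), next='c' -> output (1, 'c'), add 'cc' as idx 3
Step 4: w='b' (idx 2), next='b' -> output (2, 'b'), add 'bb' as idx 4
Step 5: w='c' (idx 1), next='b' -> output (1, 'b'), add 'cb' as idx 5
Step 6: w='b' (idx 2), next='c' -> output (2, 'c'), add 'bc' as idx 6
Step 7: w='bc' (idx 6), end of input -> output (6, '')


Encoded: [(0, 'c'), (0, 'b'), (1, 'c'), (2, 'b'), (1, 'b'), (2, 'c'), (6, '')]


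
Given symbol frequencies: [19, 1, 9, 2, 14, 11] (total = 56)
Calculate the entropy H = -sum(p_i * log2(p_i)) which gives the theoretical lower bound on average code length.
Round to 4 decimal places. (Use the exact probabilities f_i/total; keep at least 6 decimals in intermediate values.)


Per-symbol terms -p_i * log2(p_i) with p_i = f_i/56:
  p = 19/56 = 0.339286: log2(p) = -1.559427, -p*log2(p) = 0.529091
  p = 1/56 = 0.017857: log2(p) = -5.807355, -p*log2(p) = 0.103703
  p = 9/56 = 0.160714: log2(p) = -2.637430, -p*log2(p) = 0.423873
  p = 2/56 = 0.035714: log2(p) = -4.807355, -p*log2(p) = 0.171691
  p = 14/56 = 0.250000: log2(p) = -2.000000, -p*log2(p) = 0.500000
  p = 11/56 = 0.196429: log2(p) = -2.347923, -p*log2(p) = 0.461199
H = 0.529091 + 0.103703 + 0.423873 + 0.171691 + 0.500000 + 0.461199 = 2.189557

H = 2.1896 bits/symbol


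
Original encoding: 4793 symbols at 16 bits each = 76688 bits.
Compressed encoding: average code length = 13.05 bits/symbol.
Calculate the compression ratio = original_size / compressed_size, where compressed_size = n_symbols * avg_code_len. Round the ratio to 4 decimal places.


original_size = n_symbols * orig_bits = 4793 * 16 = 76688 bits
compressed_size = n_symbols * avg_code_len = 4793 * 13.05 = 62548.65 bits
ratio = original_size / compressed_size = 76688 / 62548.65 = 1.2261

Compression ratio = 1.2261


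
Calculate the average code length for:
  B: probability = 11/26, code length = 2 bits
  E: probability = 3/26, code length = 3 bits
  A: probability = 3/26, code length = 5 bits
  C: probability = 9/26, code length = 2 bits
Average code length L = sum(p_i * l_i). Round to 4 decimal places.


Weighted contributions p_i * l_i:
  B: (11/26) * 2 = 22/26
  E: (3/26) * 3 = 9/26
  A: (3/26) * 5 = 15/26
  C: (9/26) * 2 = 18/26
Sum = (22 + 9 + 15 + 18)/26 = 64/26

L = 64/26 = 2.4615 bits/symbol


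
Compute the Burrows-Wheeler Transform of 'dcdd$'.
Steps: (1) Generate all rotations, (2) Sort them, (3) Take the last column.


Rotations (sorted):
  0: $dcdd -> last char: d
  1: cdd$d -> last char: d
  2: d$dcd -> last char: d
  3: dcdd$ -> last char: $
  4: dd$dc -> last char: c


BWT = ddd$c


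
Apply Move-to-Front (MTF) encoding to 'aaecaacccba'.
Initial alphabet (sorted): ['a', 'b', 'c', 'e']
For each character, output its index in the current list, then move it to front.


MTF encoding:
'a': index 0 in ['a', 'b', 'c', 'e'] -> ['a', 'b', 'c', 'e']
'a': index 0 in ['a', 'b', 'c', 'e'] -> ['a', 'b', 'c', 'e']
'e': index 3 in ['a', 'b', 'c', 'e'] -> ['e', 'a', 'b', 'c']
'c': index 3 in ['e', 'a', 'b', 'c'] -> ['c', 'e', 'a', 'b']
'a': index 2 in ['c', 'e', 'a', 'b'] -> ['a', 'c', 'e', 'b']
'a': index 0 in ['a', 'c', 'e', 'b'] -> ['a', 'c', 'e', 'b']
'c': index 1 in ['a', 'c', 'e', 'b'] -> ['c', 'a', 'e', 'b']
'c': index 0 in ['c', 'a', 'e', 'b'] -> ['c', 'a', 'e', 'b']
'c': index 0 in ['c', 'a', 'e', 'b'] -> ['c', 'a', 'e', 'b']
'b': index 3 in ['c', 'a', 'e', 'b'] -> ['b', 'c', 'a', 'e']
'a': index 2 in ['b', 'c', 'a', 'e'] -> ['a', 'b', 'c', 'e']


Output: [0, 0, 3, 3, 2, 0, 1, 0, 0, 3, 2]


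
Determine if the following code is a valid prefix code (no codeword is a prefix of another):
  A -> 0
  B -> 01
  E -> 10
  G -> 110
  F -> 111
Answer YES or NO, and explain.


Checking each pair (does one codeword prefix another?):
  A='0' vs B='01': prefix -- VIOLATION

NO -- this is NOT a valid prefix code. A (0) is a prefix of B (01).


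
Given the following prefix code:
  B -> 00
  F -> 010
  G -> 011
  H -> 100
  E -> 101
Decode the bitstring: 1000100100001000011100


Decoding step by step:
Bits 100 -> H
Bits 010 -> F
Bits 010 -> F
Bits 00 -> B
Bits 010 -> F
Bits 00 -> B
Bits 011 -> G
Bits 100 -> H


Decoded message: HFFBFBGH


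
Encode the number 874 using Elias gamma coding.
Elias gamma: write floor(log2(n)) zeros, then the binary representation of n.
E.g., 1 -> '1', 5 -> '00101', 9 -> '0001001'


num_bits = floor(log2(874)) + 1 = 10
leading_zeros = num_bits - 1 = 9
binary(874) = 1101101010

Elias gamma(874) = '000000000' + '1101101010' = 0000000001101101010 (19 bits)


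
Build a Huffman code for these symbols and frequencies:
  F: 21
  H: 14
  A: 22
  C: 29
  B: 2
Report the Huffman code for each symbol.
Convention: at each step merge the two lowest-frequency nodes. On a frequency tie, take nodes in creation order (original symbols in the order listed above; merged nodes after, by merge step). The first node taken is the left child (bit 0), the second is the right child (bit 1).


Huffman tree construction:
Step 1: Merge B(2) + H(14) = 16
Step 2: Merge (B+H)(16) + F(21) = 37
Step 3: Merge A(22) + C(29) = 51
Step 4: Merge ((B+H)+F)(37) + (A+C)(51) = 88
Read each symbol's code off the tree from the root (left child = 0, right child = 1).

Codes:
  F: 01 (length 2)
  H: 001 (length 3)
  A: 10 (length 2)
  C: 11 (length 2)
  B: 000 (length 3)
Average code length: 192/88 = 2.1818 bits/symbol


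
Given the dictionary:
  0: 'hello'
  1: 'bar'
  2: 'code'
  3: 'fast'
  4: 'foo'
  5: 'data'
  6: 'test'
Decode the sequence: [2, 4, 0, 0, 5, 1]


Look up each index in the dictionary:
  2 -> 'code'
  4 -> 'foo'
  0 -> 'hello'
  0 -> 'hello'
  5 -> 'data'
  1 -> 'bar'

Decoded: "code foo hello hello data bar"


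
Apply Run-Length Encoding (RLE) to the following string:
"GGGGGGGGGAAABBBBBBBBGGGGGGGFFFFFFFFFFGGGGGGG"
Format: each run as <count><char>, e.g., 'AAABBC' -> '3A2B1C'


Scanning runs left to right:
  i=0: run of 'G' x 9 -> '9G'
  i=9: run of 'A' x 3 -> '3A'
  i=12: run of 'B' x 8 -> '8B'
  i=20: run of 'G' x 7 -> '7G'
  i=27: run of 'F' x 10 -> '10F'
  i=37: run of 'G' x 7 -> '7G'

RLE = 9G3A8B7G10F7G


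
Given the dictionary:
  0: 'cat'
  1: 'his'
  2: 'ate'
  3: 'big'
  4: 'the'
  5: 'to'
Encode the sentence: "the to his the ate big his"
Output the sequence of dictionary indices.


Look up each word in the dictionary:
  'the' -> 4
  'to' -> 5
  'his' -> 1
  'the' -> 4
  'ate' -> 2
  'big' -> 3
  'his' -> 1

Encoded: [4, 5, 1, 4, 2, 3, 1]


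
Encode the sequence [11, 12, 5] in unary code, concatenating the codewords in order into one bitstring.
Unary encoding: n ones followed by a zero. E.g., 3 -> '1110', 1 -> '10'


Encode each number as n ones followed by a terminating 0:
  11 -> 111111111110 (12 bits)
  12 -> 1111111111110 (13 bits)
  5 -> 111110 (6 bits)
Total length = 12 + 13 + 6 = 31 bits.

Unary([11, 12, 5]) = 1111111111101111111111110111110 (31 bits)


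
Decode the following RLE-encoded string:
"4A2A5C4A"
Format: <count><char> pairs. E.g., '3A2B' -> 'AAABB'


Expanding each <count><char> pair:
  4A -> 'AAAA'
  2A -> 'AA'
  5C -> 'CCCCC'
  4A -> 'AAAA'

Decoded = AAAAAACCCCCAAAA


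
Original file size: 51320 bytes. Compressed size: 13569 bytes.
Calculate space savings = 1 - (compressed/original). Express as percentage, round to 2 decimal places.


ratio = compressed/original = 13569/51320 = 0.2644
savings = 1 - ratio = 1 - 0.2644 = 0.7356
as a percentage: 0.7356 * 100 = 73.56%

Space savings = 1 - 13569/51320 = 73.56%


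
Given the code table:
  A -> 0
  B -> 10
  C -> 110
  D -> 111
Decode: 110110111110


Decoding:
110 -> C
110 -> C
111 -> D
110 -> C


Result: CCDC


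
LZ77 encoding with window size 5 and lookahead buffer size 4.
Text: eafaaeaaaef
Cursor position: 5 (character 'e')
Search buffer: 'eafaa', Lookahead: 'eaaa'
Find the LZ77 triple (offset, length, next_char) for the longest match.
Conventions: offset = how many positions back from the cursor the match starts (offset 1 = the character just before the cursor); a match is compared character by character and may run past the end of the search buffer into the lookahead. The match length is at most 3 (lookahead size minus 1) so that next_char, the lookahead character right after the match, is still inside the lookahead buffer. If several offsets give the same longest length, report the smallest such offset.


Try each offset into the search buffer:
  offset=1 (pos 4, char 'a'): match length 0
  offset=2 (pos 3, char 'a'): match length 0
  offset=3 (pos 2, char 'f'): match length 0
  offset=4 (pos 1, char 'a'): match length 0
  offset=5 (pos 0, char 'e'): match length 2
Longest match has length 2 at offset 5.
next_char = character at position 5 + 2 = 7 -> 'a'

Best match: offset=5, length=2 (matching 'ea' starting at position 0)
LZ77 triple: (5, 2, 'a')


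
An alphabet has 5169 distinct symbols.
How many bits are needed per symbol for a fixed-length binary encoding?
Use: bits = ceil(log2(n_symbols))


log2(5169) = 12.3357
Bracket: 2^12 = 4096 < 5169 <= 2^13 = 8192
So ceil(log2(5169)) = 13

bits = ceil(log2(5169)) = ceil(12.3357) = 13 bits


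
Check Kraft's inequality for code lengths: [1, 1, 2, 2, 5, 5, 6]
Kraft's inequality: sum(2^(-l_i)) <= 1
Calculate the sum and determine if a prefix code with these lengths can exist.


Sum = 2^(-1) + 2^(-1) + 2^(-2) + 2^(-2) + 2^(-5) + 2^(-5) + 2^(-6)
    = 0.5 + 0.5 + 0.25 + 0.25 + 0.03125 + 0.03125 + 0.015625
    = 101/64 = 1.578125
Since 1.578125 > 1, Kraft's inequality is NOT satisfied.
A prefix code with these lengths CANNOT exist.

Kraft sum = 1.578125. Not satisfied.


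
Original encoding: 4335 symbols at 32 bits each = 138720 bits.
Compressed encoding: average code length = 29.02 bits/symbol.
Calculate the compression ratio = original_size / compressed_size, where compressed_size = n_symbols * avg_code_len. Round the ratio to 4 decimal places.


original_size = n_symbols * orig_bits = 4335 * 32 = 138720 bits
compressed_size = n_symbols * avg_code_len = 4335 * 29.02 = 125801.7 bits
ratio = original_size / compressed_size = 138720 / 125801.7 = 1.1027

Compression ratio = 1.1027


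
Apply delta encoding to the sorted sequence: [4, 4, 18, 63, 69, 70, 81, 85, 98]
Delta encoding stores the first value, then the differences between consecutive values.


First value: 4
Deltas:
  4 - 4 = 0
  18 - 4 = 14
  63 - 18 = 45
  69 - 63 = 6
  70 - 69 = 1
  81 - 70 = 11
  85 - 81 = 4
  98 - 85 = 13


Delta encoded: [4, 0, 14, 45, 6, 1, 11, 4, 13]


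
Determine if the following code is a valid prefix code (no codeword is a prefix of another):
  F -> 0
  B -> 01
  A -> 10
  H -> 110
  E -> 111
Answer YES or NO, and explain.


Checking each pair (does one codeword prefix another?):
  F='0' vs B='01': prefix -- VIOLATION

NO -- this is NOT a valid prefix code. F (0) is a prefix of B (01).


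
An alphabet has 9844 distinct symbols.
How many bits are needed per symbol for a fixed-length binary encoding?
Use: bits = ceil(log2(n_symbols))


log2(9844) = 13.265
Bracket: 2^13 = 8192 < 9844 <= 2^14 = 16384
So ceil(log2(9844)) = 14

bits = ceil(log2(9844)) = ceil(13.265) = 14 bits


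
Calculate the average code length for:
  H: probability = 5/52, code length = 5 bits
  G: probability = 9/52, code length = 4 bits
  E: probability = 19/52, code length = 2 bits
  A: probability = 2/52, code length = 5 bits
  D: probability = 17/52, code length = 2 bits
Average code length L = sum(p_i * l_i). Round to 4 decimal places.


Weighted contributions p_i * l_i:
  H: (5/52) * 5 = 25/52
  G: (9/52) * 4 = 36/52
  E: (19/52) * 2 = 38/52
  A: (2/52) * 5 = 10/52
  D: (17/52) * 2 = 34/52
Sum = (25 + 36 + 38 + 10 + 34)/52 = 143/52

L = 143/52 = 2.7500 bits/symbol


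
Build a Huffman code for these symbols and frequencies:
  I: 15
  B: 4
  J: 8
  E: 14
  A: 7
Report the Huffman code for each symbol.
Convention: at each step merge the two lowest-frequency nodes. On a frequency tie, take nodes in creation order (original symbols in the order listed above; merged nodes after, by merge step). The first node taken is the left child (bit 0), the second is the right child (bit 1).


Huffman tree construction:
Step 1: Merge B(4) + A(7) = 11
Step 2: Merge J(8) + (B+A)(11) = 19
Step 3: Merge E(14) + I(15) = 29
Step 4: Merge (J+(B+A))(19) + (E+I)(29) = 48
Read each symbol's code off the tree from the root (left child = 0, right child = 1).

Codes:
  I: 11 (length 2)
  B: 010 (length 3)
  J: 00 (length 2)
  E: 10 (length 2)
  A: 011 (length 3)
Average code length: 107/48 = 2.2292 bits/symbol


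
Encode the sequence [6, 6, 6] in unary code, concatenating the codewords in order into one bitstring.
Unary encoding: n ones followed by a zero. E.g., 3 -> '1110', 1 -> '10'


Encode each number as n ones followed by a terminating 0:
  6 -> 1111110 (7 bits)
  6 -> 1111110 (7 bits)
  6 -> 1111110 (7 bits)
Total length = 7 + 7 + 7 = 21 bits.

Unary([6, 6, 6]) = 111111011111101111110 (21 bits)
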